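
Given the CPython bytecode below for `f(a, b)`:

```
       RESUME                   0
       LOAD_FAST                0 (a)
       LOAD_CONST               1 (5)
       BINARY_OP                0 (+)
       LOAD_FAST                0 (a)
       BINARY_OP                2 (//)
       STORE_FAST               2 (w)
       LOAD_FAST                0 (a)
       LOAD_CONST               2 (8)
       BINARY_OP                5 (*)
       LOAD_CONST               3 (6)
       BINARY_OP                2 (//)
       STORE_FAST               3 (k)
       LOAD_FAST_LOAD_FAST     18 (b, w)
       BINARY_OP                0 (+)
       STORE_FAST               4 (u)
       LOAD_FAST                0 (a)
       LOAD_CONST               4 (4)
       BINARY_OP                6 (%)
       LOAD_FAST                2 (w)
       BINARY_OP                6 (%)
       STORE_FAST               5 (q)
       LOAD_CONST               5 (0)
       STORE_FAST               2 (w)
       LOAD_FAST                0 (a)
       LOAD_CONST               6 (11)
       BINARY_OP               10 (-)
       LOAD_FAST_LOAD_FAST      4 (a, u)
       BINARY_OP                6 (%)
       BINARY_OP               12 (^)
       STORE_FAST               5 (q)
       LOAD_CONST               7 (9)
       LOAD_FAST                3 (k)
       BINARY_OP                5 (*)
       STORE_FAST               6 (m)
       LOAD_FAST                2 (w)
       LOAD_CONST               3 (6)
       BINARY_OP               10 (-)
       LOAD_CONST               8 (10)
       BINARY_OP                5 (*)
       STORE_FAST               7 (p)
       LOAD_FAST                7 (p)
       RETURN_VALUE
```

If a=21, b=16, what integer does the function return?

-60

LOAD_FAST a → push 21. Stack: [21]
LOAD_CONST → push 5. Stack: [21, 5]
BINARY_OP + → 21 + 5 = 26. Stack: [26]
LOAD_FAST a → push 21. Stack: [26, 21]
BINARY_OP // → 26 // 21 = 1. Stack: [1]
STORE_FAST w → w=1. Stack: []
LOAD_FAST a → push 21. Stack: [21]
LOAD_CONST → push 8. Stack: [21, 8]
BINARY_OP * → 21 * 8 = 168. Stack: [168]
LOAD_CONST → push 6. Stack: [168, 6]
BINARY_OP // → 168 // 6 = 28. Stack: [28]
STORE_FAST k → k=28. Stack: []
LOAD_FAST_LOAD_FAST b,w → push 16,1. Stack: [16, 1]
BINARY_OP + → 16 + 1 = 17. Stack: [17]
STORE_FAST u → u=17. Stack: []
LOAD_FAST a → push 21. Stack: [21]
LOAD_CONST → push 4. Stack: [21, 4]
BINARY_OP % → 21 % 4 = 1. Stack: [1]
LOAD_FAST w → push 1. Stack: [1, 1]
BINARY_OP % → 1 % 1 = 0. Stack: [0]
STORE_FAST q → q=0. Stack: []
LOAD_CONST → push 0. Stack: [0]
STORE_FAST w → w=0. Stack: []
LOAD_FAST a → push 21. Stack: [21]
LOAD_CONST → push 11. Stack: [21, 11]
BINARY_OP - → 21 - 11 = 10. Stack: [10]
LOAD_FAST_LOAD_FAST a,u → push 21,17. Stack: [10, 21, 17]
BINARY_OP % → 21 % 17 = 4. Stack: [10, 4]
BINARY_OP ^ → 10 ^ 4 = 14. Stack: [14]
STORE_FAST q → q=14. Stack: []
LOAD_CONST → push 9. Stack: [9]
LOAD_FAST k → push 28. Stack: [9, 28]
BINARY_OP * → 9 * 28 = 252. Stack: [252]
STORE_FAST m → m=252. Stack: []
LOAD_FAST w → push 0. Stack: [0]
LOAD_CONST → push 6. Stack: [0, 6]
BINARY_OP - → 0 - 6 = -6. Stack: [-6]
LOAD_CONST → push 10. Stack: [-6, 10]
BINARY_OP * → -6 * 10 = -60. Stack: [-60]
STORE_FAST p → p=-60. Stack: []
LOAD_FAST p → push -60. Stack: [-60]
RETURN_VALUE → return -60.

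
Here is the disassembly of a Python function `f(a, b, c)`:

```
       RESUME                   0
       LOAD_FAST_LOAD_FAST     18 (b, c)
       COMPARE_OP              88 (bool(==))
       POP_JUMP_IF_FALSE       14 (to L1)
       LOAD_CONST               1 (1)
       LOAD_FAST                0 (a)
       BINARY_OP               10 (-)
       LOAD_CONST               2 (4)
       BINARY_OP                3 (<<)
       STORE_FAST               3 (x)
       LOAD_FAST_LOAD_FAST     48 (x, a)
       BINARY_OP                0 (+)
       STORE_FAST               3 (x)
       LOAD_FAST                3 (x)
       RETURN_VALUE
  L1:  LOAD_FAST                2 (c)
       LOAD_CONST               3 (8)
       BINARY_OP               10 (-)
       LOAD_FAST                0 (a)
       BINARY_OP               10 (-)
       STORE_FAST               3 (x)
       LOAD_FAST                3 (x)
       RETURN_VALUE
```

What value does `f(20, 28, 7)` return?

LOAD_FAST_LOAD_FAST b,c → push 28,7. Stack: [28, 7]
COMPARE_OP bool(==) → 28 vs 7 = False. Stack: [False]
POP_JUMP_IF_FALSE → pop False; jump. Stack: []
LOAD_FAST c → push 7. Stack: [7]
LOAD_CONST → push 8. Stack: [7, 8]
BINARY_OP - → 7 - 8 = -1. Stack: [-1]
LOAD_FAST a → push 20. Stack: [-1, 20]
BINARY_OP - → -1 - 20 = -21. Stack: [-21]
STORE_FAST x → x=-21. Stack: []
LOAD_FAST x → push -21. Stack: [-21]
RETURN_VALUE → return -21.

-21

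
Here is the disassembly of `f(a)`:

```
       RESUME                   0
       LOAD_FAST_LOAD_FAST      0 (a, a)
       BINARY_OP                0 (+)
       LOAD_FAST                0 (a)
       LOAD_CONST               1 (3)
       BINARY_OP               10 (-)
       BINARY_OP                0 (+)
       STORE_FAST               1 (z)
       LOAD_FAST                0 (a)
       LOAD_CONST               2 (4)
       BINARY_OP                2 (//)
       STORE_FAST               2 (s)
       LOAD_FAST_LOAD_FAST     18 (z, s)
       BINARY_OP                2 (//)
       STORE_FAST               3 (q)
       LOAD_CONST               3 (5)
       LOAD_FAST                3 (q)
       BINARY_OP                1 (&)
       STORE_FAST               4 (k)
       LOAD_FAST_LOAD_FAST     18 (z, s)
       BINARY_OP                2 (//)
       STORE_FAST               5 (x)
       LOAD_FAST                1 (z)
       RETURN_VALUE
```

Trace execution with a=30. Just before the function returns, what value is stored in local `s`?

LOAD_FAST_LOAD_FAST a,a → push 30,30. Stack: [30, 30]
BINARY_OP + → 30 + 30 = 60. Stack: [60]
LOAD_FAST a → push 30. Stack: [60, 30]
LOAD_CONST → push 3. Stack: [60, 30, 3]
BINARY_OP - → 30 - 3 = 27. Stack: [60, 27]
BINARY_OP + → 60 + 27 = 87. Stack: [87]
STORE_FAST z → z=87. Stack: []
LOAD_FAST a → push 30. Stack: [30]
LOAD_CONST → push 4. Stack: [30, 4]
BINARY_OP // → 30 // 4 = 7. Stack: [7]
STORE_FAST s → s=7. Stack: []
LOAD_FAST_LOAD_FAST z,s → push 87,7. Stack: [87, 7]
BINARY_OP // → 87 // 7 = 12. Stack: [12]
STORE_FAST q → q=12. Stack: []
LOAD_CONST → push 5. Stack: [5]
LOAD_FAST q → push 12. Stack: [5, 12]
BINARY_OP & → 5 & 12 = 4. Stack: [4]
STORE_FAST k → k=4. Stack: []
LOAD_FAST_LOAD_FAST z,s → push 87,7. Stack: [87, 7]
BINARY_OP // → 87 // 7 = 12. Stack: [12]
STORE_FAST x → x=12. Stack: []
LOAD_FAST z → push 87. Stack: [87]
RETURN_VALUE → return 87.

7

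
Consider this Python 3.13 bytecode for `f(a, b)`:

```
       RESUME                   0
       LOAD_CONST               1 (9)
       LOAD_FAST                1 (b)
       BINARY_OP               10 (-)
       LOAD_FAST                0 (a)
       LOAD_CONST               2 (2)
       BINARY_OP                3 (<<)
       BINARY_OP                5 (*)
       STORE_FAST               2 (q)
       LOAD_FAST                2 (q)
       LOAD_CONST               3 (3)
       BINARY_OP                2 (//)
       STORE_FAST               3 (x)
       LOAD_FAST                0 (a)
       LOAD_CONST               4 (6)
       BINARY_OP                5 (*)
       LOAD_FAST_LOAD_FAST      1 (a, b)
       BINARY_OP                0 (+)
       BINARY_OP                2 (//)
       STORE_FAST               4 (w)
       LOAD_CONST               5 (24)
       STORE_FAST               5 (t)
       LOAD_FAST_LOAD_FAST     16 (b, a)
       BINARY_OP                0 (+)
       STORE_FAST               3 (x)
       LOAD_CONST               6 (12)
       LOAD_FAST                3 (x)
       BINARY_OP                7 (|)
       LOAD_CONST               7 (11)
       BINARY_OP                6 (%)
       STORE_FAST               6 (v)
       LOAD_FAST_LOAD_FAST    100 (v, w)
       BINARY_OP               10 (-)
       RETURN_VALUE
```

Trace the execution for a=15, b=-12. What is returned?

-26

LOAD_CONST → push 9. Stack: [9]
LOAD_FAST b → push -12. Stack: [9, -12]
BINARY_OP - → 9 - -12 = 21. Stack: [21]
LOAD_FAST a → push 15. Stack: [21, 15]
LOAD_CONST → push 2. Stack: [21, 15, 2]
BINARY_OP << → 15 << 2 = 60. Stack: [21, 60]
BINARY_OP * → 21 * 60 = 1260. Stack: [1260]
STORE_FAST q → q=1260. Stack: []
LOAD_FAST q → push 1260. Stack: [1260]
LOAD_CONST → push 3. Stack: [1260, 3]
BINARY_OP // → 1260 // 3 = 420. Stack: [420]
STORE_FAST x → x=420. Stack: []
LOAD_FAST a → push 15. Stack: [15]
LOAD_CONST → push 6. Stack: [15, 6]
BINARY_OP * → 15 * 6 = 90. Stack: [90]
LOAD_FAST_LOAD_FAST a,b → push 15,-12. Stack: [90, 15, -12]
BINARY_OP + → 15 + -12 = 3. Stack: [90, 3]
BINARY_OP // → 90 // 3 = 30. Stack: [30]
STORE_FAST w → w=30. Stack: []
LOAD_CONST → push 24. Stack: [24]
STORE_FAST t → t=24. Stack: []
LOAD_FAST_LOAD_FAST b,a → push -12,15. Stack: [-12, 15]
BINARY_OP + → -12 + 15 = 3. Stack: [3]
STORE_FAST x → x=3. Stack: []
LOAD_CONST → push 12. Stack: [12]
LOAD_FAST x → push 3. Stack: [12, 3]
BINARY_OP | → 12 | 3 = 15. Stack: [15]
LOAD_CONST → push 11. Stack: [15, 11]
BINARY_OP % → 15 % 11 = 4. Stack: [4]
STORE_FAST v → v=4. Stack: []
LOAD_FAST_LOAD_FAST v,w → push 4,30. Stack: [4, 30]
BINARY_OP - → 4 - 30 = -26. Stack: [-26]
RETURN_VALUE → return -26.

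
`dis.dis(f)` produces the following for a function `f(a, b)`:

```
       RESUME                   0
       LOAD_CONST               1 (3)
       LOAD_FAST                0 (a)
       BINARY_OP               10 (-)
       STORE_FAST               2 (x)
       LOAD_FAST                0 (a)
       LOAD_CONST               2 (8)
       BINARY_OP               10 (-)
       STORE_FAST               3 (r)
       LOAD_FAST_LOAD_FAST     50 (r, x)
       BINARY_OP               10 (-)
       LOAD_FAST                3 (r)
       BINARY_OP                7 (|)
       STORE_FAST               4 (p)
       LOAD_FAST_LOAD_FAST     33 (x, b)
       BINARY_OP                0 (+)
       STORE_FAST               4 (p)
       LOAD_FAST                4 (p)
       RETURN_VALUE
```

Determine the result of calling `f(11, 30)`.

22

LOAD_CONST → push 3. Stack: [3]
LOAD_FAST a → push 11. Stack: [3, 11]
BINARY_OP - → 3 - 11 = -8. Stack: [-8]
STORE_FAST x → x=-8. Stack: []
LOAD_FAST a → push 11. Stack: [11]
LOAD_CONST → push 8. Stack: [11, 8]
BINARY_OP - → 11 - 8 = 3. Stack: [3]
STORE_FAST r → r=3. Stack: []
LOAD_FAST_LOAD_FAST r,x → push 3,-8. Stack: [3, -8]
BINARY_OP - → 3 - -8 = 11. Stack: [11]
LOAD_FAST r → push 3. Stack: [11, 3]
BINARY_OP | → 11 | 3 = 11. Stack: [11]
STORE_FAST p → p=11. Stack: []
LOAD_FAST_LOAD_FAST x,b → push -8,30. Stack: [-8, 30]
BINARY_OP + → -8 + 30 = 22. Stack: [22]
STORE_FAST p → p=22. Stack: []
LOAD_FAST p → push 22. Stack: [22]
RETURN_VALUE → return 22.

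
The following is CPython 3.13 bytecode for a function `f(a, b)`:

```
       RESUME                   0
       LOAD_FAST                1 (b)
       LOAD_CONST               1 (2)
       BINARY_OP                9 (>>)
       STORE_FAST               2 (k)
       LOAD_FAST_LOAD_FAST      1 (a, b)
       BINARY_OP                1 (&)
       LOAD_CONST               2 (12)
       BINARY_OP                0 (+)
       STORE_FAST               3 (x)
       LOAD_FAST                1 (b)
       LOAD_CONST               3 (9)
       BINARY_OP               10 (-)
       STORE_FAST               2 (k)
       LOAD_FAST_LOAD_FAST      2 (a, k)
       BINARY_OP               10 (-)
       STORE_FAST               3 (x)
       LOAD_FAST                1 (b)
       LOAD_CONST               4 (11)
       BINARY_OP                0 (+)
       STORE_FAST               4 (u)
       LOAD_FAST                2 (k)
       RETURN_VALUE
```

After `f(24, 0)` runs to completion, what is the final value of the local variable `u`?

11

LOAD_FAST b → push 0. Stack: [0]
LOAD_CONST → push 2. Stack: [0, 2]
BINARY_OP >> → 0 >> 2 = 0. Stack: [0]
STORE_FAST k → k=0. Stack: []
LOAD_FAST_LOAD_FAST a,b → push 24,0. Stack: [24, 0]
BINARY_OP & → 24 & 0 = 0. Stack: [0]
LOAD_CONST → push 12. Stack: [0, 12]
BINARY_OP + → 0 + 12 = 12. Stack: [12]
STORE_FAST x → x=12. Stack: []
LOAD_FAST b → push 0. Stack: [0]
LOAD_CONST → push 9. Stack: [0, 9]
BINARY_OP - → 0 - 9 = -9. Stack: [-9]
STORE_FAST k → k=-9. Stack: []
LOAD_FAST_LOAD_FAST a,k → push 24,-9. Stack: [24, -9]
BINARY_OP - → 24 - -9 = 33. Stack: [33]
STORE_FAST x → x=33. Stack: []
LOAD_FAST b → push 0. Stack: [0]
LOAD_CONST → push 11. Stack: [0, 11]
BINARY_OP + → 0 + 11 = 11. Stack: [11]
STORE_FAST u → u=11. Stack: []
LOAD_FAST k → push -9. Stack: [-9]
RETURN_VALUE → return -9.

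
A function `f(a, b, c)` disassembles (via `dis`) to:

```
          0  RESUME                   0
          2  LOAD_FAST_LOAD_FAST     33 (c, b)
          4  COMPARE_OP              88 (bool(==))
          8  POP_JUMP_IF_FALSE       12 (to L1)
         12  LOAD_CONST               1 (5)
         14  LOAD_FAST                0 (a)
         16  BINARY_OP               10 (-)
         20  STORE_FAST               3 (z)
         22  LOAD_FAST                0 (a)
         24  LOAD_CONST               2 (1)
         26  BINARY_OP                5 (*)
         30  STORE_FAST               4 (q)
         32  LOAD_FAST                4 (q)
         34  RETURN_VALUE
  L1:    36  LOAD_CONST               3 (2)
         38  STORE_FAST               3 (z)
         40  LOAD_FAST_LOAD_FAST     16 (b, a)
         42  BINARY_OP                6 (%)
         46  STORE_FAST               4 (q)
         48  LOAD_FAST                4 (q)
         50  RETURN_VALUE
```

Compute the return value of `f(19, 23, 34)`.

4

LOAD_FAST_LOAD_FAST c,b → push 34,23. Stack: [34, 23]
COMPARE_OP bool(==) → 34 vs 23 = False. Stack: [False]
POP_JUMP_IF_FALSE → pop False; jump. Stack: []
LOAD_CONST → push 2. Stack: [2]
STORE_FAST z → z=2. Stack: []
LOAD_FAST_LOAD_FAST b,a → push 23,19. Stack: [23, 19]
BINARY_OP % → 23 % 19 = 4. Stack: [4]
STORE_FAST q → q=4. Stack: []
LOAD_FAST q → push 4. Stack: [4]
RETURN_VALUE → return 4.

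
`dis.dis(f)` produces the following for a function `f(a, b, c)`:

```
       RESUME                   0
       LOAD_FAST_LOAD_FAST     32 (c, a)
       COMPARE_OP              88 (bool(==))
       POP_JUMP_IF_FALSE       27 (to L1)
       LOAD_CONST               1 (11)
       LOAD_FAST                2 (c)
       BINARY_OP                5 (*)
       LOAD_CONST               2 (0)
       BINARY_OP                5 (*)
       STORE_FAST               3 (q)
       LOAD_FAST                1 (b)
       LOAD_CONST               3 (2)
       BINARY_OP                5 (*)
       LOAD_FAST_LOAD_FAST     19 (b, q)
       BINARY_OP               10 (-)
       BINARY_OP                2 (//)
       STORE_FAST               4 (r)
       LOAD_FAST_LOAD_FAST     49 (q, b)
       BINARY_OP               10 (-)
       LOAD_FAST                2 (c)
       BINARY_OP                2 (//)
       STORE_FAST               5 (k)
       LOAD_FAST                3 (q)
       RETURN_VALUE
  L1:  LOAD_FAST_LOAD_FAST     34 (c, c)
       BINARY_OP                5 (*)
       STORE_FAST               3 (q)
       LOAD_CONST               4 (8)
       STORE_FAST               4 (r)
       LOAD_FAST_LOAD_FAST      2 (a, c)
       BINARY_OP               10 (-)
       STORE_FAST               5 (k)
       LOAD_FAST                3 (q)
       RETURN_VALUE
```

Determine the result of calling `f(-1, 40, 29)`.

LOAD_FAST_LOAD_FAST c,a → push 29,-1. Stack: [29, -1]
COMPARE_OP bool(==) → 29 vs -1 = False. Stack: [False]
POP_JUMP_IF_FALSE → pop False; jump. Stack: []
LOAD_FAST_LOAD_FAST c,c → push 29,29. Stack: [29, 29]
BINARY_OP * → 29 * 29 = 841. Stack: [841]
STORE_FAST q → q=841. Stack: []
LOAD_CONST → push 8. Stack: [8]
STORE_FAST r → r=8. Stack: []
LOAD_FAST_LOAD_FAST a,c → push -1,29. Stack: [-1, 29]
BINARY_OP - → -1 - 29 = -30. Stack: [-30]
STORE_FAST k → k=-30. Stack: []
LOAD_FAST q → push 841. Stack: [841]
RETURN_VALUE → return 841.

841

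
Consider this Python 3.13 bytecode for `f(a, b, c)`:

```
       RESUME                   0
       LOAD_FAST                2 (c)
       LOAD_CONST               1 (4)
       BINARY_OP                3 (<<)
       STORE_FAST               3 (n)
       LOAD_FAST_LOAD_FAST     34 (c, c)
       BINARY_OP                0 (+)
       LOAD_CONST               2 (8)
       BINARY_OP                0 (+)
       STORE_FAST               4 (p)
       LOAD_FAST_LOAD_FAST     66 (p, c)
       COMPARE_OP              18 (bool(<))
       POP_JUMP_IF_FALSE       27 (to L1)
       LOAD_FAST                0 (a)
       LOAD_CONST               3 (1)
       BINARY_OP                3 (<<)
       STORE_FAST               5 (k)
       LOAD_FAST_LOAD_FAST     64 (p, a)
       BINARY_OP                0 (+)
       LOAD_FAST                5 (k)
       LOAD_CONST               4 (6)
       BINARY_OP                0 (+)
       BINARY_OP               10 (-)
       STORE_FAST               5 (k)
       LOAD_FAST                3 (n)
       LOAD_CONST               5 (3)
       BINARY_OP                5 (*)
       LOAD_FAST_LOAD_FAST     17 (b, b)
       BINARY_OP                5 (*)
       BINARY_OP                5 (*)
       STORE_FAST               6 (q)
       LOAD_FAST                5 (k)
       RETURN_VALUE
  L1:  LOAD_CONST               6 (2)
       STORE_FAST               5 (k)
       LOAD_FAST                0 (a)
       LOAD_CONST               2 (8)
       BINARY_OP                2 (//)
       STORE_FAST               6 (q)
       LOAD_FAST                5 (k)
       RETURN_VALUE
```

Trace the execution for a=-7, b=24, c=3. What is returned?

2

LOAD_FAST c → push 3. Stack: [3]
LOAD_CONST → push 4. Stack: [3, 4]
BINARY_OP << → 3 << 4 = 48. Stack: [48]
STORE_FAST n → n=48. Stack: []
LOAD_FAST_LOAD_FAST c,c → push 3,3. Stack: [3, 3]
BINARY_OP + → 3 + 3 = 6. Stack: [6]
LOAD_CONST → push 8. Stack: [6, 8]
BINARY_OP + → 6 + 8 = 14. Stack: [14]
STORE_FAST p → p=14. Stack: []
LOAD_FAST_LOAD_FAST p,c → push 14,3. Stack: [14, 3]
COMPARE_OP bool(<) → 14 vs 3 = False. Stack: [False]
POP_JUMP_IF_FALSE → pop False; jump. Stack: []
LOAD_CONST → push 2. Stack: [2]
STORE_FAST k → k=2. Stack: []
LOAD_FAST a → push -7. Stack: [-7]
LOAD_CONST → push 8. Stack: [-7, 8]
BINARY_OP // → -7 // 8 = -1. Stack: [-1]
STORE_FAST q → q=-1. Stack: []
LOAD_FAST k → push 2. Stack: [2]
RETURN_VALUE → return 2.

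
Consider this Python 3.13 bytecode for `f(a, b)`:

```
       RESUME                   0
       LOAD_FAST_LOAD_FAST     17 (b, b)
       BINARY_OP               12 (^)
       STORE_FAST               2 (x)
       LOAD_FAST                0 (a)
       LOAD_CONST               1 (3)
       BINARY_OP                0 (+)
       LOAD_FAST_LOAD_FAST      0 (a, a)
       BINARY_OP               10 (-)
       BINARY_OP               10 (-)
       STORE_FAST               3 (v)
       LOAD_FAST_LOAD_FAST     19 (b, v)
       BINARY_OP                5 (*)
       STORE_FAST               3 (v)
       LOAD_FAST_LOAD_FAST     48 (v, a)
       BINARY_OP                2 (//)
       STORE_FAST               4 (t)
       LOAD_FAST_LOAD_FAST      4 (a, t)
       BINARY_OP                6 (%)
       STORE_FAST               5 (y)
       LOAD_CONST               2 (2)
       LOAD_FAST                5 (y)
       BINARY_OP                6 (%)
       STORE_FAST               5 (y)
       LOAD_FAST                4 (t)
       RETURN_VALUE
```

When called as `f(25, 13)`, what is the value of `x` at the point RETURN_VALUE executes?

0

LOAD_FAST_LOAD_FAST b,b → push 13,13. Stack: [13, 13]
BINARY_OP ^ → 13 ^ 13 = 0. Stack: [0]
STORE_FAST x → x=0. Stack: []
LOAD_FAST a → push 25. Stack: [25]
LOAD_CONST → push 3. Stack: [25, 3]
BINARY_OP + → 25 + 3 = 28. Stack: [28]
LOAD_FAST_LOAD_FAST a,a → push 25,25. Stack: [28, 25, 25]
BINARY_OP - → 25 - 25 = 0. Stack: [28, 0]
BINARY_OP - → 28 - 0 = 28. Stack: [28]
STORE_FAST v → v=28. Stack: []
LOAD_FAST_LOAD_FAST b,v → push 13,28. Stack: [13, 28]
BINARY_OP * → 13 * 28 = 364. Stack: [364]
STORE_FAST v → v=364. Stack: []
LOAD_FAST_LOAD_FAST v,a → push 364,25. Stack: [364, 25]
BINARY_OP // → 364 // 25 = 14. Stack: [14]
STORE_FAST t → t=14. Stack: []
LOAD_FAST_LOAD_FAST a,t → push 25,14. Stack: [25, 14]
BINARY_OP % → 25 % 14 = 11. Stack: [11]
STORE_FAST y → y=11. Stack: []
LOAD_CONST → push 2. Stack: [2]
LOAD_FAST y → push 11. Stack: [2, 11]
BINARY_OP % → 2 % 11 = 2. Stack: [2]
STORE_FAST y → y=2. Stack: []
LOAD_FAST t → push 14. Stack: [14]
RETURN_VALUE → return 14.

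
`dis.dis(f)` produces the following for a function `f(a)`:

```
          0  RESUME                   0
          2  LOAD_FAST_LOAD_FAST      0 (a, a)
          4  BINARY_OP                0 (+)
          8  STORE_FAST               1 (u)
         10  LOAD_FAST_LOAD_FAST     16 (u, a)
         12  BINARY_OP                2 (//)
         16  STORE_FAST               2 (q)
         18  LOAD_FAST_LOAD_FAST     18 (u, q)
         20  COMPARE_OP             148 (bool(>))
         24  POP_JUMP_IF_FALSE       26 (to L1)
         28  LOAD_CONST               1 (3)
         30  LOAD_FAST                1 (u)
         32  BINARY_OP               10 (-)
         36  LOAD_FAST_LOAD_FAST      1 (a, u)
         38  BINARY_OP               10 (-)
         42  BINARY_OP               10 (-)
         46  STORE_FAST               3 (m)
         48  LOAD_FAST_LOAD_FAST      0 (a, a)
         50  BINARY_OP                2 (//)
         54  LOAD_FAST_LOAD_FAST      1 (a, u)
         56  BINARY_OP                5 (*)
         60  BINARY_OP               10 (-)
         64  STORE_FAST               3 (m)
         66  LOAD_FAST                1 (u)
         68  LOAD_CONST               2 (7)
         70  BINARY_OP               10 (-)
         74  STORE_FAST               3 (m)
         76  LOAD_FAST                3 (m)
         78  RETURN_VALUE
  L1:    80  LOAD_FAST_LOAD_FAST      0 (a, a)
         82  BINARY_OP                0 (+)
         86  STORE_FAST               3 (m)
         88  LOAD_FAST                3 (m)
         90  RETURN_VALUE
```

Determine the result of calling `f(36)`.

LOAD_FAST_LOAD_FAST a,a → push 36,36. Stack: [36, 36]
BINARY_OP + → 36 + 36 = 72. Stack: [72]
STORE_FAST u → u=72. Stack: []
LOAD_FAST_LOAD_FAST u,a → push 72,36. Stack: [72, 36]
BINARY_OP // → 72 // 36 = 2. Stack: [2]
STORE_FAST q → q=2. Stack: []
LOAD_FAST_LOAD_FAST u,q → push 72,2. Stack: [72, 2]
COMPARE_OP bool(>) → 72 vs 2 = True. Stack: [True]
POP_JUMP_IF_FALSE → pop True; no jump. Stack: []
LOAD_CONST → push 3. Stack: [3]
LOAD_FAST u → push 72. Stack: [3, 72]
BINARY_OP - → 3 - 72 = -69. Stack: [-69]
LOAD_FAST_LOAD_FAST a,u → push 36,72. Stack: [-69, 36, 72]
BINARY_OP - → 36 - 72 = -36. Stack: [-69, -36]
BINARY_OP - → -69 - -36 = -33. Stack: [-33]
STORE_FAST m → m=-33. Stack: []
LOAD_FAST_LOAD_FAST a,a → push 36,36. Stack: [36, 36]
BINARY_OP // → 36 // 36 = 1. Stack: [1]
LOAD_FAST_LOAD_FAST a,u → push 36,72. Stack: [1, 36, 72]
BINARY_OP * → 36 * 72 = 2592. Stack: [1, 2592]
BINARY_OP - → 1 - 2592 = -2591. Stack: [-2591]
STORE_FAST m → m=-2591. Stack: []
LOAD_FAST u → push 72. Stack: [72]
LOAD_CONST → push 7. Stack: [72, 7]
BINARY_OP - → 72 - 7 = 65. Stack: [65]
STORE_FAST m → m=65. Stack: []
LOAD_FAST m → push 65. Stack: [65]
RETURN_VALUE → return 65.

65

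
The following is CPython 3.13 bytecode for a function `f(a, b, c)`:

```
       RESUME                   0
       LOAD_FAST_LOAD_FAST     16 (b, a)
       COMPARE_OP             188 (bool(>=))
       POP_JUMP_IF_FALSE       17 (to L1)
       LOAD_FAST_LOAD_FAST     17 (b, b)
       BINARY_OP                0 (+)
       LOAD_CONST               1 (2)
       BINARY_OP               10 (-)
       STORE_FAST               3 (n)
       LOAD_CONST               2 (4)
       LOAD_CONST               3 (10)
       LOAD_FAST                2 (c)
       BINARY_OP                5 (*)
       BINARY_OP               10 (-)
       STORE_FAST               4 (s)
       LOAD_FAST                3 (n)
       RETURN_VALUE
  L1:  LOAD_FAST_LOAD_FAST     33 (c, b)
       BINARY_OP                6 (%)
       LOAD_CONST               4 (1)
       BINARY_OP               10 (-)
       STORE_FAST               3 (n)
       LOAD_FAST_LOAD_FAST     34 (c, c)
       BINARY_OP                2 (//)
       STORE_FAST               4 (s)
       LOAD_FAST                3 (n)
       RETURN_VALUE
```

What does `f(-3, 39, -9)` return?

LOAD_FAST_LOAD_FAST b,a → push 39,-3. Stack: [39, -3]
COMPARE_OP bool(>=) → 39 vs -3 = True. Stack: [True]
POP_JUMP_IF_FALSE → pop True; no jump. Stack: []
LOAD_FAST_LOAD_FAST b,b → push 39,39. Stack: [39, 39]
BINARY_OP + → 39 + 39 = 78. Stack: [78]
LOAD_CONST → push 2. Stack: [78, 2]
BINARY_OP - → 78 - 2 = 76. Stack: [76]
STORE_FAST n → n=76. Stack: []
LOAD_CONST → push 4. Stack: [4]
LOAD_CONST → push 10. Stack: [4, 10]
LOAD_FAST c → push -9. Stack: [4, 10, -9]
BINARY_OP * → 10 * -9 = -90. Stack: [4, -90]
BINARY_OP - → 4 - -90 = 94. Stack: [94]
STORE_FAST s → s=94. Stack: []
LOAD_FAST n → push 76. Stack: [76]
RETURN_VALUE → return 76.

76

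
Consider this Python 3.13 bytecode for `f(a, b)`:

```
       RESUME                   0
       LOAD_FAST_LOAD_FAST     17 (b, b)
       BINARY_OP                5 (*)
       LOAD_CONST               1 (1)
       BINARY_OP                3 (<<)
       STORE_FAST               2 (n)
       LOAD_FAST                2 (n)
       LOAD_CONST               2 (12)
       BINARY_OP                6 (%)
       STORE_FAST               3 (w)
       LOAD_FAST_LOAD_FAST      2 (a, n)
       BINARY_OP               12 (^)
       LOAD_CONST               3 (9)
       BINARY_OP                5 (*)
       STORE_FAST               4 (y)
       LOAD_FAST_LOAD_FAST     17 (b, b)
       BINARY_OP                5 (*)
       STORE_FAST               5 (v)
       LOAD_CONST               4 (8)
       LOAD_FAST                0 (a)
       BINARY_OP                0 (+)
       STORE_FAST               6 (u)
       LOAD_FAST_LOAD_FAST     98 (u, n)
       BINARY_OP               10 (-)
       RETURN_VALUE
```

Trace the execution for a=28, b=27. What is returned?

LOAD_FAST_LOAD_FAST b,b → push 27,27. Stack: [27, 27]
BINARY_OP * → 27 * 27 = 729. Stack: [729]
LOAD_CONST → push 1. Stack: [729, 1]
BINARY_OP << → 729 << 1 = 1458. Stack: [1458]
STORE_FAST n → n=1458. Stack: []
LOAD_FAST n → push 1458. Stack: [1458]
LOAD_CONST → push 12. Stack: [1458, 12]
BINARY_OP % → 1458 % 12 = 6. Stack: [6]
STORE_FAST w → w=6. Stack: []
LOAD_FAST_LOAD_FAST a,n → push 28,1458. Stack: [28, 1458]
BINARY_OP ^ → 28 ^ 1458 = 1454. Stack: [1454]
LOAD_CONST → push 9. Stack: [1454, 9]
BINARY_OP * → 1454 * 9 = 13086. Stack: [13086]
STORE_FAST y → y=13086. Stack: []
LOAD_FAST_LOAD_FAST b,b → push 27,27. Stack: [27, 27]
BINARY_OP * → 27 * 27 = 729. Stack: [729]
STORE_FAST v → v=729. Stack: []
LOAD_CONST → push 8. Stack: [8]
LOAD_FAST a → push 28. Stack: [8, 28]
BINARY_OP + → 8 + 28 = 36. Stack: [36]
STORE_FAST u → u=36. Stack: []
LOAD_FAST_LOAD_FAST u,n → push 36,1458. Stack: [36, 1458]
BINARY_OP - → 36 - 1458 = -1422. Stack: [-1422]
RETURN_VALUE → return -1422.

-1422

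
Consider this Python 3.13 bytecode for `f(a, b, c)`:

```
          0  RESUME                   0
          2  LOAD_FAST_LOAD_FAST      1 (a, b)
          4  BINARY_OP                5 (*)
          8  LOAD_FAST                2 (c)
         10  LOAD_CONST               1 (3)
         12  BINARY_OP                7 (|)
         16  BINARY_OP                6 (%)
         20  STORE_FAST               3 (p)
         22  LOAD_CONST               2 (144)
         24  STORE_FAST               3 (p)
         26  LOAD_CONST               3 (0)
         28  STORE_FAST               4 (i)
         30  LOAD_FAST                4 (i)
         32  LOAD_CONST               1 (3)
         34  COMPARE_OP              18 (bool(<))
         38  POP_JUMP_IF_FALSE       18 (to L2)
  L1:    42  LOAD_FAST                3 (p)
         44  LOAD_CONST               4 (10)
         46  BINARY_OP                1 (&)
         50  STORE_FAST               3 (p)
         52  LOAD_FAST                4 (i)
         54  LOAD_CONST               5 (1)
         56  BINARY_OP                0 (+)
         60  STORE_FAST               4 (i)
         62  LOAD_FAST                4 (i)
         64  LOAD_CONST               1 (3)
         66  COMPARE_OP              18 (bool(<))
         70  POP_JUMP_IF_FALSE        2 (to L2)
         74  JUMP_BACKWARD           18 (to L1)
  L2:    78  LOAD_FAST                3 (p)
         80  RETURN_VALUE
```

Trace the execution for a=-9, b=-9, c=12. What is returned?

LOAD_FAST_LOAD_FAST a,b → push -9,-9. Stack: [-9, -9]
BINARY_OP * → -9 * -9 = 81. Stack: [81]
LOAD_FAST c → push 12. Stack: [81, 12]
LOAD_CONST → push 3. Stack: [81, 12, 3]
BINARY_OP | → 12 | 3 = 15. Stack: [81, 15]
BINARY_OP % → 81 % 15 = 6. Stack: [6]
STORE_FAST p → p=6. Stack: []
LOAD_CONST → push 144. Stack: [144]
STORE_FAST p → p=144. Stack: []
LOAD_CONST → push 0. Stack: [0]
STORE_FAST i → i=0. Stack: []
LOAD_FAST i → push 0. Stack: [0]
LOAD_CONST → push 3. Stack: [0, 3]
COMPARE_OP bool(<) → 0 vs 3 = True. Stack: [True]
POP_JUMP_IF_FALSE → pop True; no jump. Stack: []
LOAD_FAST p → push 144. Stack: [144]
LOAD_CONST → push 10. Stack: [144, 10]
BINARY_OP & → 144 & 10 = 0. Stack: [0]
STORE_FAST p → p=0. Stack: []
LOAD_FAST i → push 0. Stack: [0]
LOAD_CONST → push 1. Stack: [0, 1]
BINARY_OP + → 0 + 1 = 1. Stack: [1]
STORE_FAST i → i=1. Stack: []
LOAD_FAST i → push 1. Stack: [1]
LOAD_CONST → push 3. Stack: [1, 3]
COMPARE_OP bool(<) → 1 vs 3 = True. Stack: [True]
POP_JUMP_IF_FALSE → pop True; no jump. Stack: []
LOAD_FAST p → push 0. Stack: [0]
LOAD_CONST → push 10. Stack: [0, 10]
BINARY_OP & → 0 & 10 = 0. Stack: [0]
STORE_FAST p → p=0. Stack: []
LOAD_FAST i → push 1. Stack: [1]
LOAD_CONST → push 1. Stack: [1, 1]
BINARY_OP + → 1 + 1 = 2. Stack: [2]
STORE_FAST i → i=2. Stack: []
LOAD_FAST i → push 2. Stack: [2]
LOAD_CONST → push 3. Stack: [2, 3]
COMPARE_OP bool(<) → 2 vs 3 = True. Stack: [True]
POP_JUMP_IF_FALSE → pop True; no jump. Stack: []
LOAD_FAST p → push 0. Stack: [0]
LOAD_CONST → push 10. Stack: [0, 10]
BINARY_OP & → 0 & 10 = 0. Stack: [0]
STORE_FAST p → p=0. Stack: []
LOAD_FAST i → push 2. Stack: [2]
LOAD_CONST → push 1. Stack: [2, 1]
BINARY_OP + → 2 + 1 = 3. Stack: [3]
STORE_FAST i → i=3. Stack: []
LOAD_FAST i → push 3. Stack: [3]
LOAD_CONST → push 3. Stack: [3, 3]
COMPARE_OP bool(<) → 3 vs 3 = False. Stack: [False]
POP_JUMP_IF_FALSE → pop False; jump. Stack: []
LOAD_FAST p → push 0. Stack: [0]
RETURN_VALUE → return 0.

0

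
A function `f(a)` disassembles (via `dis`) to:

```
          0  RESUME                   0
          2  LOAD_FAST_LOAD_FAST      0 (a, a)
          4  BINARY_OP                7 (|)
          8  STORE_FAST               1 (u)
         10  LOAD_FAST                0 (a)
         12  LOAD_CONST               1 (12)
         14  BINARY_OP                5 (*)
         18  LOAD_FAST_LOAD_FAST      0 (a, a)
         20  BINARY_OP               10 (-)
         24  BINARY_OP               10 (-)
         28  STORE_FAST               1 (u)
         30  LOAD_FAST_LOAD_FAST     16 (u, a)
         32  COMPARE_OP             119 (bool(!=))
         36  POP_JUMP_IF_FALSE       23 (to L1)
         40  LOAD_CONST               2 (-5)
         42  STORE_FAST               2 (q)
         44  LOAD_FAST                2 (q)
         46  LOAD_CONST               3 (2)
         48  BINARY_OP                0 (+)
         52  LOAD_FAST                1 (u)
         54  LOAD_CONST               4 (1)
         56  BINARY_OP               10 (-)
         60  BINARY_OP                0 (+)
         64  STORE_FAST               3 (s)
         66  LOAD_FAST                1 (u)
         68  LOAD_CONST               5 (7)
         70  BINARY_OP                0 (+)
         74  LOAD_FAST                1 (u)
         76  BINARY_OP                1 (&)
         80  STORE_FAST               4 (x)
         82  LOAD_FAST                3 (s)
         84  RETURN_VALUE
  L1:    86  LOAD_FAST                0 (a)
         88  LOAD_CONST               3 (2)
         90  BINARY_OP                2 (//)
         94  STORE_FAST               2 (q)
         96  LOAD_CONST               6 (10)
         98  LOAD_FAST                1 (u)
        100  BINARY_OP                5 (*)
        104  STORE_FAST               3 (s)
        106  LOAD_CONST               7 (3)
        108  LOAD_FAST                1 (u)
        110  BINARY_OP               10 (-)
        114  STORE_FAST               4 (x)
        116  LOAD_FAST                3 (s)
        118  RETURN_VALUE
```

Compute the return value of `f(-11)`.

-136

LOAD_FAST_LOAD_FAST a,a → push -11,-11. Stack: [-11, -11]
BINARY_OP | → -11 | -11 = -11. Stack: [-11]
STORE_FAST u → u=-11. Stack: []
LOAD_FAST a → push -11. Stack: [-11]
LOAD_CONST → push 12. Stack: [-11, 12]
BINARY_OP * → -11 * 12 = -132. Stack: [-132]
LOAD_FAST_LOAD_FAST a,a → push -11,-11. Stack: [-132, -11, -11]
BINARY_OP - → -11 - -11 = 0. Stack: [-132, 0]
BINARY_OP - → -132 - 0 = -132. Stack: [-132]
STORE_FAST u → u=-132. Stack: []
LOAD_FAST_LOAD_FAST u,a → push -132,-11. Stack: [-132, -11]
COMPARE_OP bool(!=) → -132 vs -11 = True. Stack: [True]
POP_JUMP_IF_FALSE → pop True; no jump. Stack: []
LOAD_CONST → push -5. Stack: [-5]
STORE_FAST q → q=-5. Stack: []
LOAD_FAST q → push -5. Stack: [-5]
LOAD_CONST → push 2. Stack: [-5, 2]
BINARY_OP + → -5 + 2 = -3. Stack: [-3]
LOAD_FAST u → push -132. Stack: [-3, -132]
LOAD_CONST → push 1. Stack: [-3, -132, 1]
BINARY_OP - → -132 - 1 = -133. Stack: [-3, -133]
BINARY_OP + → -3 + -133 = -136. Stack: [-136]
STORE_FAST s → s=-136. Stack: []
LOAD_FAST u → push -132. Stack: [-132]
LOAD_CONST → push 7. Stack: [-132, 7]
BINARY_OP + → -132 + 7 = -125. Stack: [-125]
LOAD_FAST u → push -132. Stack: [-125, -132]
BINARY_OP & → -125 & -132 = -256. Stack: [-256]
STORE_FAST x → x=-256. Stack: []
LOAD_FAST s → push -136. Stack: [-136]
RETURN_VALUE → return -136.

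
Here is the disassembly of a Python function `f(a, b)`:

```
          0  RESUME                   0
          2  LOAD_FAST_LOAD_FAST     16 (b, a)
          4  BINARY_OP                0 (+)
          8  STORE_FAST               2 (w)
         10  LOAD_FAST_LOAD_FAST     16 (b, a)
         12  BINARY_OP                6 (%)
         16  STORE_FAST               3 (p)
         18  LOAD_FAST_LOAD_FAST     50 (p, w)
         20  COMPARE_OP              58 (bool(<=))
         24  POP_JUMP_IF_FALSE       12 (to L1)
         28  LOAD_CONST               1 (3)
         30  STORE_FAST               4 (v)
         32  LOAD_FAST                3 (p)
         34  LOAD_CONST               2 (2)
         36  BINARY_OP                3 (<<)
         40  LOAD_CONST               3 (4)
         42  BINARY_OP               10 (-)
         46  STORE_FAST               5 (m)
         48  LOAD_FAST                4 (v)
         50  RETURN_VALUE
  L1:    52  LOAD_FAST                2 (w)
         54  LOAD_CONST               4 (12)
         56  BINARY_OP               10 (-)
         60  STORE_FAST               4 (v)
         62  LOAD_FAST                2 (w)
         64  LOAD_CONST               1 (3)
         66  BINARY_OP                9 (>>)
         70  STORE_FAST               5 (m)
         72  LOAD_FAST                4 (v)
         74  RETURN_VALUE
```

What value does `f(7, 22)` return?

3

LOAD_FAST_LOAD_FAST b,a → push 22,7. Stack: [22, 7]
BINARY_OP + → 22 + 7 = 29. Stack: [29]
STORE_FAST w → w=29. Stack: []
LOAD_FAST_LOAD_FAST b,a → push 22,7. Stack: [22, 7]
BINARY_OP % → 22 % 7 = 1. Stack: [1]
STORE_FAST p → p=1. Stack: []
LOAD_FAST_LOAD_FAST p,w → push 1,29. Stack: [1, 29]
COMPARE_OP bool(<=) → 1 vs 29 = True. Stack: [True]
POP_JUMP_IF_FALSE → pop True; no jump. Stack: []
LOAD_CONST → push 3. Stack: [3]
STORE_FAST v → v=3. Stack: []
LOAD_FAST p → push 1. Stack: [1]
LOAD_CONST → push 2. Stack: [1, 2]
BINARY_OP << → 1 << 2 = 4. Stack: [4]
LOAD_CONST → push 4. Stack: [4, 4]
BINARY_OP - → 4 - 4 = 0. Stack: [0]
STORE_FAST m → m=0. Stack: []
LOAD_FAST v → push 3. Stack: [3]
RETURN_VALUE → return 3.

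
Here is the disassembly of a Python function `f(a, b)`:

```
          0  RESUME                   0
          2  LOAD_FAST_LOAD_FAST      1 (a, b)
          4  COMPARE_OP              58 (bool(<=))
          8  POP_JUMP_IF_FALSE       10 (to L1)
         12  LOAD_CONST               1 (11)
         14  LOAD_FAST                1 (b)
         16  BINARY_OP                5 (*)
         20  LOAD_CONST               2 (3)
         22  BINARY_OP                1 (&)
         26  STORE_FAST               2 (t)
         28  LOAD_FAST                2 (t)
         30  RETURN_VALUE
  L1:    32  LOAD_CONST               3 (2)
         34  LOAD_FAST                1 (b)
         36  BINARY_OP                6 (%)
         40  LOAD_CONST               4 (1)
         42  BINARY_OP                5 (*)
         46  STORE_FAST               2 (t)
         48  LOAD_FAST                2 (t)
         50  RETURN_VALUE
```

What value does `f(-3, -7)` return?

LOAD_FAST_LOAD_FAST a,b → push -3,-7. Stack: [-3, -7]
COMPARE_OP bool(<=) → -3 vs -7 = False. Stack: [False]
POP_JUMP_IF_FALSE → pop False; jump. Stack: []
LOAD_CONST → push 2. Stack: [2]
LOAD_FAST b → push -7. Stack: [2, -7]
BINARY_OP % → 2 % -7 = -5. Stack: [-5]
LOAD_CONST → push 1. Stack: [-5, 1]
BINARY_OP * → -5 * 1 = -5. Stack: [-5]
STORE_FAST t → t=-5. Stack: []
LOAD_FAST t → push -5. Stack: [-5]
RETURN_VALUE → return -5.

-5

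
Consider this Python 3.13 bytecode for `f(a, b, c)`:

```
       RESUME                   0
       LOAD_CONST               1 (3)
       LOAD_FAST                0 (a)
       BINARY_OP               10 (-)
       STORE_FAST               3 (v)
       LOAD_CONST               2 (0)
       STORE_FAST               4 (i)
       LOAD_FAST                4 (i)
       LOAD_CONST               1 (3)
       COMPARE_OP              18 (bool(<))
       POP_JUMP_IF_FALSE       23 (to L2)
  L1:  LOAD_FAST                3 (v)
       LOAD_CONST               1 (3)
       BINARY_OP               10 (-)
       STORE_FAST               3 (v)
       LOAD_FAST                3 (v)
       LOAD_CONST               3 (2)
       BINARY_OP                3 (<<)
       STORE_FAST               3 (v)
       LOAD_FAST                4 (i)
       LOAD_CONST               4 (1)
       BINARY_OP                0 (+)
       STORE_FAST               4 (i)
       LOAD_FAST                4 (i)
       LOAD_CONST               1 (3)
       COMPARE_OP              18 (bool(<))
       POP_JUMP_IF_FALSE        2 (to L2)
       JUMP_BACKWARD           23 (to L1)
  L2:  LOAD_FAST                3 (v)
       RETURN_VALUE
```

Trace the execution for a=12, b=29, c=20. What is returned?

LOAD_CONST → push 3. Stack: [3]
LOAD_FAST a → push 12. Stack: [3, 12]
BINARY_OP - → 3 - 12 = -9. Stack: [-9]
STORE_FAST v → v=-9. Stack: []
LOAD_CONST → push 0. Stack: [0]
STORE_FAST i → i=0. Stack: []
LOAD_FAST i → push 0. Stack: [0]
LOAD_CONST → push 3. Stack: [0, 3]
COMPARE_OP bool(<) → 0 vs 3 = True. Stack: [True]
POP_JUMP_IF_FALSE → pop True; no jump. Stack: []
LOAD_FAST v → push -9. Stack: [-9]
LOAD_CONST → push 3. Stack: [-9, 3]
BINARY_OP - → -9 - 3 = -12. Stack: [-12]
STORE_FAST v → v=-12. Stack: []
LOAD_FAST v → push -12. Stack: [-12]
LOAD_CONST → push 2. Stack: [-12, 2]
BINARY_OP << → -12 << 2 = -48. Stack: [-48]
STORE_FAST v → v=-48. Stack: []
LOAD_FAST i → push 0. Stack: [0]
LOAD_CONST → push 1. Stack: [0, 1]
BINARY_OP + → 0 + 1 = 1. Stack: [1]
STORE_FAST i → i=1. Stack: []
LOAD_FAST i → push 1. Stack: [1]
LOAD_CONST → push 3. Stack: [1, 3]
COMPARE_OP bool(<) → 1 vs 3 = True. Stack: [True]
POP_JUMP_IF_FALSE → pop True; no jump. Stack: []
LOAD_FAST v → push -48. Stack: [-48]
LOAD_CONST → push 3. Stack: [-48, 3]
BINARY_OP - → -48 - 3 = -51. Stack: [-51]
STORE_FAST v → v=-51. Stack: []
LOAD_FAST v → push -51. Stack: [-51]
LOAD_CONST → push 2. Stack: [-51, 2]
BINARY_OP << → -51 << 2 = -204. Stack: [-204]
STORE_FAST v → v=-204. Stack: []
LOAD_FAST i → push 1. Stack: [1]
LOAD_CONST → push 1. Stack: [1, 1]
BINARY_OP + → 1 + 1 = 2. Stack: [2]
STORE_FAST i → i=2. Stack: []
LOAD_FAST i → push 2. Stack: [2]
LOAD_CONST → push 3. Stack: [2, 3]
COMPARE_OP bool(<) → 2 vs 3 = True. Stack: [True]
POP_JUMP_IF_FALSE → pop True; no jump. Stack: []
LOAD_FAST v → push -204. Stack: [-204]
LOAD_CONST → push 3. Stack: [-204, 3]
BINARY_OP - → -204 - 3 = -207. Stack: [-207]
STORE_FAST v → v=-207. Stack: []
LOAD_FAST v → push -207. Stack: [-207]
LOAD_CONST → push 2. Stack: [-207, 2]
BINARY_OP << → -207 << 2 = -828. Stack: [-828]
STORE_FAST v → v=-828. Stack: []
LOAD_FAST i → push 2. Stack: [2]
LOAD_CONST → push 1. Stack: [2, 1]
BINARY_OP + → 2 + 1 = 3. Stack: [3]
STORE_FAST i → i=3. Stack: []
LOAD_FAST i → push 3. Stack: [3]
LOAD_CONST → push 3. Stack: [3, 3]
COMPARE_OP bool(<) → 3 vs 3 = False. Stack: [False]
POP_JUMP_IF_FALSE → pop False; jump. Stack: []
LOAD_FAST v → push -828. Stack: [-828]
RETURN_VALUE → return -828.

-828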